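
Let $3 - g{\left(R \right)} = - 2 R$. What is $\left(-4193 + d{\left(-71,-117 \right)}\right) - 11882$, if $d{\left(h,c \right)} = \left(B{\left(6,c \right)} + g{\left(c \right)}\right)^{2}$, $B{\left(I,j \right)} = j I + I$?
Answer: $843254$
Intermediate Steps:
$g{\left(R \right)} = 3 + 2 R$ ($g{\left(R \right)} = 3 - - 2 R = 3 + 2 R$)
$B{\left(I,j \right)} = I + I j$ ($B{\left(I,j \right)} = I j + I = I + I j$)
$d{\left(h,c \right)} = \left(9 + 8 c\right)^{2}$ ($d{\left(h,c \right)} = \left(6 \left(1 + c\right) + \left(3 + 2 c\right)\right)^{2} = \left(\left(6 + 6 c\right) + \left(3 + 2 c\right)\right)^{2} = \left(9 + 8 c\right)^{2}$)
$\left(-4193 + d{\left(-71,-117 \right)}\right) - 11882 = \left(-4193 + \left(9 + 8 \left(-117\right)\right)^{2}\right) - 11882 = \left(-4193 + \left(9 - 936\right)^{2}\right) - 11882 = \left(-4193 + \left(-927\right)^{2}\right) - 11882 = \left(-4193 + 859329\right) - 11882 = 855136 - 11882 = 843254$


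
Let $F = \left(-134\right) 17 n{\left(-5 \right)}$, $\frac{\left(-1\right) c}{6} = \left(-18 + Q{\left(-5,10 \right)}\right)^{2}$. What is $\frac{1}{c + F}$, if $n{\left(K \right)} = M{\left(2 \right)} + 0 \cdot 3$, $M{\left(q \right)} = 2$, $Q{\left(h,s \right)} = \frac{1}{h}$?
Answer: $- \frac{25}{163586} \approx -0.00015282$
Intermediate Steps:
$n{\left(K \right)} = 2$ ($n{\left(K \right)} = 2 + 0 \cdot 3 = 2 + 0 = 2$)
$c = - \frac{49686}{25}$ ($c = - 6 \left(-18 + \frac{1}{-5}\right)^{2} = - 6 \left(-18 - \frac{1}{5}\right)^{2} = - 6 \left(- \frac{91}{5}\right)^{2} = \left(-6\right) \frac{8281}{25} = - \frac{49686}{25} \approx -1987.4$)
$F = -4556$ ($F = \left(-134\right) 17 \cdot 2 = \left(-2278\right) 2 = -4556$)
$\frac{1}{c + F} = \frac{1}{- \frac{49686}{25} - 4556} = \frac{1}{- \frac{163586}{25}} = - \frac{25}{163586}$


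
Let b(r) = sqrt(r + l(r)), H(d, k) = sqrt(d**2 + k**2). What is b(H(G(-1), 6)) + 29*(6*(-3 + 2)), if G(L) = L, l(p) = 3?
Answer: -174 + sqrt(3 + sqrt(37)) ≈ -170.99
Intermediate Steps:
b(r) = sqrt(3 + r) (b(r) = sqrt(r + 3) = sqrt(3 + r))
b(H(G(-1), 6)) + 29*(6*(-3 + 2)) = sqrt(3 + sqrt((-1)**2 + 6**2)) + 29*(6*(-3 + 2)) = sqrt(3 + sqrt(1 + 36)) + 29*(6*(-1)) = sqrt(3 + sqrt(37)) + 29*(-6) = sqrt(3 + sqrt(37)) - 174 = -174 + sqrt(3 + sqrt(37))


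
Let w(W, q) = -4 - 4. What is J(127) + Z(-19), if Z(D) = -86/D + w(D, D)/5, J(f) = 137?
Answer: 13293/95 ≈ 139.93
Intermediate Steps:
w(W, q) = -8
Z(D) = -8/5 - 86/D (Z(D) = -86/D - 8/5 = -8/5 - 86/D)
J(127) + Z(-19) = 137 + (-8/5 - 86/(-19)) = 137 + (-8/5 - 86*(-1/19)) = 137 + (-8/5 + 86/19) = 137 + 278/95 = 13293/95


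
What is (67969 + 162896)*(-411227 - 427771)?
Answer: -193695273270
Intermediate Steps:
(67969 + 162896)*(-411227 - 427771) = 230865*(-838998) = -193695273270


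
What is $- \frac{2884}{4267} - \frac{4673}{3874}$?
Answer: $- \frac{31112307}{16530358} \approx -1.8821$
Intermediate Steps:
$- \frac{2884}{4267} - \frac{4673}{3874} = - \frac{31112307}{16530358}$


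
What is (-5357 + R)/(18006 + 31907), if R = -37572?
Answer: -42929/49913 ≈ -0.86008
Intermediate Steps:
(-5357 + R)/(18006 + 31907) = (-5357 - 37572)/(18006 + 31907) = -42929/49913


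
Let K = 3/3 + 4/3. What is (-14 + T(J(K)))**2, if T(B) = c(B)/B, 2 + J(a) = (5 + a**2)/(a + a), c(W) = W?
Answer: 169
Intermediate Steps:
K = 7/3 (K = 3*(1/3) + 4*(1/3) = 1 + 4/3 = 7/3 ≈ 2.3333)
J(a) = -2 + (5 + a**2)/(2*a) (J(a) = -2 + (5 + a**2)/(a + a) = -2 + (5 + a**2)/((2*a)) = -2 + (5 + a**2)*(1/(2*a)) = -2 + (5 + a**2)/(2*a))
T(B) = 1 (T(B) = B/B = 1)
(-14 + T(J(K)))**2 = (-14 + 1)**2 = (-13)**2 = 169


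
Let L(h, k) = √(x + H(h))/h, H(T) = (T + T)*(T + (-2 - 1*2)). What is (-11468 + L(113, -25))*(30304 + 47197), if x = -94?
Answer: -888781468 + 155002*√6135/113 ≈ -8.8867e+8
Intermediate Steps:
H(T) = 2*T*(-4 + T) (H(T) = (2*T)*(T + (-2 - 2)) = (2*T)*(T - 4) = (2*T)*(-4 + T) = 2*T*(-4 + T))
L(h, k) = √(-94 + 2*h*(-4 + h))/h
(-11468 + L(113, -25))*(30304 + 47197) = (-11468 + √2*√(-47 + 113*(-4 + 113))/113)*(30304 + 47197) = (-11468 + √2*(1/113)*√(-47 + 113*109))*77501 = (-11468 + √2*(1/113)*√(-47 + 12317))*77501 = (-11468 + √2*(1/113)*√12270)*77501 = (-11468 + 2*√6135/113)*77501 = -888781468 + 155002*√6135/113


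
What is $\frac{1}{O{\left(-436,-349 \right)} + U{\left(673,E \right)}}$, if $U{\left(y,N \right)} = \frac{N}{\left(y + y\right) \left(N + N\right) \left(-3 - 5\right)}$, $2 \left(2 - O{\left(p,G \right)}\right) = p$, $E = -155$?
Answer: $\frac{21536}{4737919} \approx 0.0045455$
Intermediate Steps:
$O{\left(p,G \right)} = 2 - \frac{p}{2}$
$U{\left(y,N \right)} = - \frac{1}{32 y}$ ($U{\left(y,N \right)} = \frac{N}{2 y 2 N \left(-8\right)} = \frac{N}{4 N y \left(-8\right)} = \frac{N}{\left(-32\right) N y} = N \left(- \frac{1}{32 N y}\right) = - \frac{1}{32 y}$)
$\frac{1}{O{\left(-436,-349 \right)} + U{\left(673,E \right)}} = \frac{1}{\left(2 - -218\right) - \frac{1}{32 \cdot 673}} = \frac{1}{\left(2 + 218\right) - \frac{1}{21536}} = \frac{1}{220 - \frac{1}{21536}} = \frac{1}{\frac{4737919}{21536}} = \frac{21536}{4737919}$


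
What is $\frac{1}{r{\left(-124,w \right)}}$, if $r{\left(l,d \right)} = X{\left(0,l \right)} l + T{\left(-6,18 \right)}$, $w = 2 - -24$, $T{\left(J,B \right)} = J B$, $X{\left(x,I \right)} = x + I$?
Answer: $\frac{1}{15268} \approx 6.5496 \cdot 10^{-5}$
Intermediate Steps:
$X{\left(x,I \right)} = I + x$
$T{\left(J,B \right)} = B J$
$w = 26$ ($w = 2 + 24 = 26$)
$r{\left(l,d \right)} = -108 + l^{2}$ ($r{\left(l,d \right)} = \left(l + 0\right) l + 18 \left(-6\right) = l l - 108 = l^{2} - 108 = -108 + l^{2}$)
$\frac{1}{r{\left(-124,w \right)}} = \frac{1}{-108 + \left(-124\right)^{2}} = \frac{1}{-108 + 15376} = \frac{1}{15268}$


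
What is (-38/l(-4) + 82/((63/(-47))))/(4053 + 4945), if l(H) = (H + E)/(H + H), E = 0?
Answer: -4321/283437 ≈ -0.015245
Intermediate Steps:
l(H) = 1/2 (l(H) = (H + 0)/(H + H) = H/((2*H)) = H*(1/(2*H)) = 1/2)
(-38/l(-4) + 82/((63/(-47))))/(4053 + 4945) = (-38/1/2 + 82/((63/(-47))))/(4053 + 4945) = (-38*2 + 82/((63*(-1/47))))/8998 = (-76 + 82/(-63/47))*(1/8998) = (-76 + 82*(-47/63))*(1/8998) = (-76 - 3854/63)*(1/8998) = -8642/63*1/8998 = -4321/283437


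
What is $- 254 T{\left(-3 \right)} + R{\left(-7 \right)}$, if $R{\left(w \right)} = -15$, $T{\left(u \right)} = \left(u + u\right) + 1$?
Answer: $1255$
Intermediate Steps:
$T{\left(u \right)} = 1 + 2 u$ ($T{\left(u \right)} = 2 u + 1 = 1 + 2 u$)
$- 254 T{\left(-3 \right)} + R{\left(-7 \right)} = - 254 \left(1 + 2 \left(-3\right)\right) - 15 = - 254 \left(1 - 6\right) - 15 = \left(-254\right) \left(-5\right) - 15 = 1270 - 15 = 1255$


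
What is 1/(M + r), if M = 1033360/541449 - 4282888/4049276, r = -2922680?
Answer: -548119110231/1601976294741333418 ≈ -3.4215e-7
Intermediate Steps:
M = 466348605662/548119110231 (M = 1033360*(1/541449) - 4282888*1/4049276 = 1033360/541449 - 1070722/1012319 = 466348605662/548119110231 ≈ 0.85082)
1/(M + r) = 1/(466348605662/548119110231 - 2922680) = 1/(-1601976294741333418/548119110231) = -548119110231/1601976294741333418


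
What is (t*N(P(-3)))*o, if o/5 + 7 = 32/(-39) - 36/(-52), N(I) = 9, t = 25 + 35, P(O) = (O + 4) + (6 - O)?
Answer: -250200/13 ≈ -19246.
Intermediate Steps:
P(O) = 10 (P(O) = (4 + O) + (6 - O) = 10)
t = 60
o = -1390/39 (o = -35 + 5*(32/(-39) - 36/(-52)) = -35 + 5*(32*(-1/39) - 36*(-1/52)) = -35 + 5*(-32/39 + 9/13) = -35 + 5*(-5/39) = -35 - 25/39 = -1390/39 ≈ -35.641)
(t*N(P(-3)))*o = (60*9)*(-1390/39) = 540*(-1390/39) = -250200/13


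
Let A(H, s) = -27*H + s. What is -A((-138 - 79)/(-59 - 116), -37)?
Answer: 1762/25 ≈ 70.480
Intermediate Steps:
A(H, s) = s - 27*H
-A((-138 - 79)/(-59 - 116), -37) = -(-37 - 27*(-138 - 79)/(-59 - 116)) = -(-37 - (-5859)/(-175)) = -(-37 - (-5859)*(-1)/175) = -(-37 - 27*31/25) = -(-37 - 837/25) = -1*(-1762/25) = 1762/25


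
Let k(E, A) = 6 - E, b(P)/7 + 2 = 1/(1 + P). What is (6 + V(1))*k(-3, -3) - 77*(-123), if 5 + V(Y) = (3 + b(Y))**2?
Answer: 39945/4 ≈ 9986.3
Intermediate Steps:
b(P) = -14 + 7/(1 + P)
V(Y) = -5 + (3 + 7*(-1 - 2*Y)/(1 + Y))**2
(6 + V(1))*k(-3, -3) - 77*(-123) = (6 + (11 + 78*1 + 116*1**2)/(1 + 1**2 + 2*1))*(6 - 1*(-3)) - 77*(-123) = (6 + (11 + 78 + 116*1)/(1 + 1 + 2))*(6 + 3) + 9471 = (6 + (11 + 78 + 116)/4)*9 + 9471 = (6 + (1/4)*205)*9 + 9471 = (6 + 205/4)*9 + 9471 = (229/4)*9 + 9471 = 2061/4 + 9471 = 39945/4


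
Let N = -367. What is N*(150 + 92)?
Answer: -88814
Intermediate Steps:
N*(150 + 92) = -367*(150 + 92) = -367*242 = -88814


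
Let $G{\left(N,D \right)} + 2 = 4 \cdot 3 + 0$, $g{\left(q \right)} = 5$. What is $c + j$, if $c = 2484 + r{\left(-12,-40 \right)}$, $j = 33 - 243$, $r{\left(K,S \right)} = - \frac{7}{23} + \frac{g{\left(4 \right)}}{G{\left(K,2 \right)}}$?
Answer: $\frac{104613}{46} \approx 2274.2$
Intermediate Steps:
$G{\left(N,D \right)} = 10$ ($G{\left(N,D \right)} = -2 + \left(4 \cdot 3 + 0\right) = -2 + \left(12 + 0\right) = -2 + 12 = 10$)
$r{\left(K,S \right)} = \frac{9}{46}$ ($r{\left(K,S \right)} = - \frac{7}{23} + \frac{5}{10} = \left(-7\right) \frac{1}{23} + 5 \cdot \frac{1}{10} = - \frac{7}{23} + \frac{1}{2} = \frac{9}{46}$)
$j = -210$ ($j = 33 - 243 = -210$)
$c = \frac{114273}{46}$ ($c = 2484 + \frac{9}{46} = \frac{114273}{46} \approx 2484.2$)
$c + j = \frac{114273}{46} - 210 = \frac{104613}{46}$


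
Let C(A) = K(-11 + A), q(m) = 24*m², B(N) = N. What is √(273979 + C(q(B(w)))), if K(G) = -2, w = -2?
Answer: √273977 ≈ 523.43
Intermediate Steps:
C(A) = -2
√(273979 + C(q(B(w)))) = √(273979 - 2) = √273977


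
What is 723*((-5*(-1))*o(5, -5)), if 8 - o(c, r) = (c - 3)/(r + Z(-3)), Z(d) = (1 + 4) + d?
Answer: 31330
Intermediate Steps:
Z(d) = 5 + d
o(c, r) = 8 - (-3 + c)/(2 + r) (o(c, r) = 8 - (c - 3)/(r + (5 - 3)) = 8 - (-3 + c)/(r + 2) = 8 - (-3 + c)/(2 + r))
723*((-5*(-1))*o(5, -5)) = 723*((-5*(-1))*((19 - 1*5 + 8*(-5))/(2 - 5))) = 723*(5*((19 - 5 - 40)/(-3))) = 723*(5*(-⅓*(-26))) = 723*(5*(26/3)) = 723*(130/3) = 31330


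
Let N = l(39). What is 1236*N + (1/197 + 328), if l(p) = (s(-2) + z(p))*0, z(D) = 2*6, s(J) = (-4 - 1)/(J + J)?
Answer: 64617/197 ≈ 328.00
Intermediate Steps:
s(J) = -5/(2*J) (s(J) = -5*1/(2*J) = -5/(2*J))
z(D) = 12
l(p) = 0 (l(p) = (-5/2/(-2) + 12)*0 = (-5/2*(-½) + 12)*0 = (5/4 + 12)*0 = (53/4)*0 = 0)
N = 0
1236*N + (1/197 + 328) = 1236*0 + (1/197 + 328) = 0 + (1/197 + 328) = 0 + 64617/197 = 64617/197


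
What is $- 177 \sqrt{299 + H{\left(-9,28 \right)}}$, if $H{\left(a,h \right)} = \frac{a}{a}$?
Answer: $- 1770 \sqrt{3} \approx -3065.7$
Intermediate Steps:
$H{\left(a,h \right)} = 1$
$- 177 \sqrt{299 + H{\left(-9,28 \right)}} = - 177 \sqrt{299 + 1} = - 177 \sqrt{300} = - 177 \cdot 10 \sqrt{3} = - 1770 \sqrt{3}$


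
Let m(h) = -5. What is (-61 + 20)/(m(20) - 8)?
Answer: 41/13 ≈ 3.1538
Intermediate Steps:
(-61 + 20)/(m(20) - 8) = (-61 + 20)/(-5 - 8) = -41/(-13) = -41*(-1/13) = 41/13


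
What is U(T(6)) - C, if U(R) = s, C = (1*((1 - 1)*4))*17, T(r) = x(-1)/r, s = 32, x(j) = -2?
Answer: 32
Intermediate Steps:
T(r) = -2/r
C = 0 (C = (1*(0*4))*17 = (1*0)*17 = 0*17 = 0)
U(R) = 32
U(T(6)) - C = 32 - 1*0 = 32 + 0 = 32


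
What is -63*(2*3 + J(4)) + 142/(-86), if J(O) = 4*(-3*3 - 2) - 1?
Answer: 105580/43 ≈ 2455.3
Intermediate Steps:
J(O) = -45 (J(O) = 4*(-9 - 2) - 1 = 4*(-11) - 1 = -44 - 1 = -45)
-63*(2*3 + J(4)) + 142/(-86) = -63*(2*3 - 45) + 142/(-86) = -63*(6 - 45) + 142*(-1/86) = -63*(-39) - 71/43 = 2457 - 71/43 = 105580/43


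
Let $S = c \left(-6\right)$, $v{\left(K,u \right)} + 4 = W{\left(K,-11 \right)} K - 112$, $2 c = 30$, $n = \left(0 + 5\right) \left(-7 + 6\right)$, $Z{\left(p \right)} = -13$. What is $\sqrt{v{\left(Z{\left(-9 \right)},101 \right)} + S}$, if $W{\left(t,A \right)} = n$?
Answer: $i \sqrt{141} \approx 11.874 i$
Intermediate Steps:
$n = -5$ ($n = 5 \left(-1\right) = -5$)
$c = 15$ ($c = \frac{1}{2} \cdot 30 = 15$)
$W{\left(t,A \right)} = -5$
$v{\left(K,u \right)} = -116 - 5 K$ ($v{\left(K,u \right)} = -4 - \left(112 + 5 K\right) = -116 - 5 K$)
$S = -90$ ($S = 15 \left(-6\right) = -90$)
$\sqrt{v{\left(Z{\left(-9 \right)},101 \right)} + S} = \sqrt{\left(-116 - -65\right) - 90} = \sqrt{\left(-116 + 65\right) - 90} = \sqrt{-51 - 90} = \sqrt{-141} = i \sqrt{141}$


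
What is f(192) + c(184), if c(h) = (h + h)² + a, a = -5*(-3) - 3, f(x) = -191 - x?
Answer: 135053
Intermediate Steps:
a = 12 (a = 15 - 3 = 12)
c(h) = 12 + 4*h² (c(h) = (h + h)² + 12 = (2*h)² + 12 = 4*h² + 12 = 12 + 4*h²)
f(192) + c(184) = (-191 - 1*192) + (12 + 4*184²) = (-191 - 192) + (12 + 4*33856) = -383 + (12 + 135424) = -383 + 135436 = 135053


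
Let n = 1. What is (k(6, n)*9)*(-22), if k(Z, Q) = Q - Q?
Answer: 0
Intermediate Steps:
k(Z, Q) = 0
(k(6, n)*9)*(-22) = (0*9)*(-22) = 0*(-22) = 0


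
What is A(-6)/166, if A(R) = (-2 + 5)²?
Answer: 9/166 ≈ 0.054217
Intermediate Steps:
A(R) = 9 (A(R) = 3² = 9)
A(-6)/166 = 9/166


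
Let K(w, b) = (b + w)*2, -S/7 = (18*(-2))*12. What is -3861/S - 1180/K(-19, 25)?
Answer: -33469/336 ≈ -99.610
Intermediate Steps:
S = 3024 (S = -7*18*(-2)*12 = -(-252)*12 = -7*(-432) = 3024)
K(w, b) = 2*b + 2*w
-3861/S - 1180/K(-19, 25) = -3861/3024 - 1180/(2*25 + 2*(-19)) = -3861*1/3024 - 1180/(50 - 38) = -143/112 - 1180/12 = -143/112 - 1180*1/12 = -143/112 - 295/3 = -33469/336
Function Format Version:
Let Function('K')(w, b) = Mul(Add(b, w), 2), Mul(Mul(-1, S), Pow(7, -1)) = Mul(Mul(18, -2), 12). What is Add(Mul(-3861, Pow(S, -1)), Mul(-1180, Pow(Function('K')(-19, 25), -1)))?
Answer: Rational(-33469, 336) ≈ -99.610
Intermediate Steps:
S = 3024 (S = Mul(-7, Mul(Mul(18, -2), 12)) = Mul(-7, Mul(-36, 12)) = Mul(-7, -432) = 3024)
Function('K')(w, b) = Add(Mul(2, b), Mul(2, w))
Add(Mul(-3861, Pow(S, -1)), Mul(-1180, Pow(Function('K')(-19, 25), -1))) = Add(Mul(-3861, Pow(3024, -1)), Mul(-1180, Pow(Add(Mul(2, 25), Mul(2, -19)), -1))) = Add(Mul(-3861, Rational(1, 3024)), Mul(-1180, Pow(Add(50, -38), -1))) = Add(Rational(-143, 112), Mul(-1180, Pow(12, -1))) = Add(Rational(-143, 112), Mul(-1180, Rational(1, 12))) = Add(Rational(-143, 112), Rational(-295, 3)) = Rational(-33469, 336)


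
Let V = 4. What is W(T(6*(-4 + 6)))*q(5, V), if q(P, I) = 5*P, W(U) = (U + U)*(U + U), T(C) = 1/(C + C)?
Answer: 25/144 ≈ 0.17361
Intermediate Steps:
T(C) = 1/(2*C)
W(U) = 4*U**2 (W(U) = (2*U)*(2*U) = 4*U**2)
W(T(6*(-4 + 6)))*q(5, V) = (4*(1/(2*((6*(-4 + 6)))))**2)*(5*5) = (4*(1/(2*((6*2))))**2)*25 = (4*((1/2)/12)**2)*25 = (4*((1/2)*(1/12))**2)*25 = (4*(1/24)**2)*25 = (4*(1/576))*25 = (1/144)*25 = 25/144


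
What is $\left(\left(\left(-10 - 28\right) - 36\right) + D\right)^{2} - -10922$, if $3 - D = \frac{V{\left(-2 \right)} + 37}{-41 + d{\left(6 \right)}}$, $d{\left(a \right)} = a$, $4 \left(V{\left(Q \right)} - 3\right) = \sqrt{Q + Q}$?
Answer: $\frac{77429899}{4900} - \frac{489 i}{245} \approx 15802.0 - 1.9959 i$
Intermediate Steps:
$V{\left(Q \right)} = 3 + \frac{\sqrt{2} \sqrt{Q}}{4}$ ($V{\left(Q \right)} = 3 + \frac{\sqrt{Q + Q}}{4} = 3 + \frac{\sqrt{2 Q}}{4} = 3 + \frac{\sqrt{2} \sqrt{Q}}{4}$)
$D = \frac{29}{7} + \frac{i}{70}$ ($D = 3 - \frac{\left(3 + \frac{\sqrt{2} \sqrt{-2}}{4}\right) + 37}{-41 + 6} = 3 - \frac{\left(3 + \frac{\sqrt{2} i \sqrt{2}}{4}\right) + 37}{-35} = 3 - \left(\left(3 + \frac{i}{2}\right) + 37\right) \left(- \frac{1}{35}\right) = 3 - \left(40 + \frac{i}{2}\right) \left(- \frac{1}{35}\right) = 3 - \left(- \frac{8}{7} - \frac{i}{70}\right) = 3 + \left(\frac{8}{7} + \frac{i}{70}\right) = \frac{29}{7} + \frac{i}{70} \approx 4.1429 + 0.014286 i$)
$\left(\left(\left(-10 - 28\right) - 36\right) + D\right)^{2} - -10922 = \left(\left(\left(-10 - 28\right) - 36\right) + \left(\frac{29}{7} + \frac{i}{70}\right)\right)^{2} - -10922 = \left(\left(-38 - 36\right) + \left(\frac{29}{7} + \frac{i}{70}\right)\right)^{2} + 10922 = \left(-74 + \left(\frac{29}{7} + \frac{i}{70}\right)\right)^{2} + 10922 = \left(- \frac{489}{7} + \frac{i}{70}\right)^{2} + 10922 = 10922 + \left(- \frac{489}{7} + \frac{i}{70}\right)^{2}$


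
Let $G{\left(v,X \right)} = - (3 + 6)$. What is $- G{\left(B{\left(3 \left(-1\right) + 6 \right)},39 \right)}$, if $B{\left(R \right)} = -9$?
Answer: $9$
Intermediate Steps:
$G{\left(v,X \right)} = -9$ ($G{\left(v,X \right)} = \left(-1\right) 9 = -9$)
$- G{\left(B{\left(3 \left(-1\right) + 6 \right)},39 \right)} = \left(-1\right) \left(-9\right) = 9$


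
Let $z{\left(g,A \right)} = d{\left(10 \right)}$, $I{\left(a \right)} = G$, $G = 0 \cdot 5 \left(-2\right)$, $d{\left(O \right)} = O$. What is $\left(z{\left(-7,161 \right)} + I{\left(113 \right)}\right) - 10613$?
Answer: $-10603$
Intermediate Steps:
$G = 0$ ($G = 0 \left(-2\right) = 0$)
$I{\left(a \right)} = 0$
$z{\left(g,A \right)} = 10$
$\left(z{\left(-7,161 \right)} + I{\left(113 \right)}\right) - 10613 = \left(10 + 0\right) - 10613 = 10 - 10613 = -10603$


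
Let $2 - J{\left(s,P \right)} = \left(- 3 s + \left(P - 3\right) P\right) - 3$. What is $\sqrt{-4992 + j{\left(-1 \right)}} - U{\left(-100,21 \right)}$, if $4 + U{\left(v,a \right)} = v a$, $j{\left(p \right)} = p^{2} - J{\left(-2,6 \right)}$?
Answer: $2104 + 2 i \sqrt{1243} \approx 2104.0 + 70.512 i$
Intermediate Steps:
$J{\left(s,P \right)} = 5 + 3 s - P \left(-3 + P\right)$ ($J{\left(s,P \right)} = 2 - \left(\left(- 3 s + \left(P - 3\right) P\right) - 3\right) = 2 - \left(\left(- 3 s + \left(-3 + P\right) P\right) - 3\right) = 2 - \left(\left(- 3 s + P \left(-3 + P\right)\right) - 3\right) = 2 - \left(-3 - 3 s + P \left(-3 + P\right)\right) = 2 + \left(3 + 3 s - P \left(-3 + P\right)\right) = 5 + 3 s - P \left(-3 + P\right)$)
$j{\left(p \right)} = 19 + p^{2}$ ($j{\left(p \right)} = p^{2} - \left(5 - 6^{2} + 3 \cdot 6 + 3 \left(-2\right)\right) = p^{2} - \left(5 - 36 + 18 - 6\right) = p^{2} - -19 = p^{2} + 19 = 19 + p^{2}$)
$U{\left(v,a \right)} = -4 + a v$ ($U{\left(v,a \right)} = -4 + v a = -4 + a v$)
$\sqrt{-4992 + j{\left(-1 \right)}} - U{\left(-100,21 \right)} = \sqrt{-4992 + \left(19 + \left(-1\right)^{2}\right)} - \left(-4 + 21 \left(-100\right)\right) = \sqrt{-4992 + \left(19 + 1\right)} - \left(-4 - 2100\right) = \sqrt{-4992 + 20} - -2104 = \sqrt{-4972} + 2104 = 2 i \sqrt{1243} + 2104 = 2104 + 2 i \sqrt{1243}$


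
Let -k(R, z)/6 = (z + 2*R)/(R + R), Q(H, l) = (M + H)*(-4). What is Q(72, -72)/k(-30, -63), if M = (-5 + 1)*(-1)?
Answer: 3040/123 ≈ 24.715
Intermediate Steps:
M = 4 (M = -4*(-1) = 4)
Q(H, l) = -16 - 4*H (Q(H, l) = (4 + H)*(-4) = -16 - 4*H)
k(R, z) = -3*(z + 2*R)/R (k(R, z) = -6*(z + 2*R)/(R + R) = -6*(z + 2*R)/(2*R) = -6*(z + 2*R)*1/(2*R) = -3*(z + 2*R)/R)
Q(72, -72)/k(-30, -63) = (-16 - 4*72)/(-6 - 3*(-63)/(-30)) = (-16 - 288)/(-6 - 3*(-63)*(-1/30)) = -304/(-6 - 63/10) = -304/(-123/10) = -304*(-10/123) = 3040/123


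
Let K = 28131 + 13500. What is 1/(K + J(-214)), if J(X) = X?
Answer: 1/41417 ≈ 2.4145e-5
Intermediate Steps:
K = 41631
1/(K + J(-214)) = 1/(41631 - 214) = 1/41417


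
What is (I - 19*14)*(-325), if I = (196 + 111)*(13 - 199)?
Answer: 18644600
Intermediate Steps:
I = -57102 (I = 307*(-186) = -57102)
(I - 19*14)*(-325) = (-57102 - 19*14)*(-325) = (-57102 - 266)*(-325) = -57368*(-325) = 18644600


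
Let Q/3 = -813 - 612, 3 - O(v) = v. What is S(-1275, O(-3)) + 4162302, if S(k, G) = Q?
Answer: 4158027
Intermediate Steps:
O(v) = 3 - v
Q = -4275 (Q = 3*(-813 - 612) = 3*(-1425) = -4275)
S(k, G) = -4275
S(-1275, O(-3)) + 4162302 = -4275 + 4162302 = 4158027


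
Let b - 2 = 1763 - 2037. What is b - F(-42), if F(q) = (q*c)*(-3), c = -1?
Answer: -146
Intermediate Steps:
F(q) = 3*q (F(q) = (q*(-1))*(-3) = -q*(-3) = 3*q)
b = -272 (b = 2 + (1763 - 2037) = 2 - 274 = -272)
b - F(-42) = -272 - 3*(-42) = -272 - 1*(-126) = -272 + 126 = -146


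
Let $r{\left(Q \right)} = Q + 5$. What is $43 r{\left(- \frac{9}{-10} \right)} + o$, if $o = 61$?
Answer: $\frac{3147}{10} \approx 314.7$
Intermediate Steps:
$r{\left(Q \right)} = 5 + Q$
$43 r{\left(- \frac{9}{-10} \right)} + o = 43 \left(5 - \frac{9}{-10}\right) + 61 = 43 \left(5 - - \frac{9}{10}\right) + 61 = 43 \left(5 + \frac{9}{10}\right) + 61 = 43 \cdot \frac{59}{10} + 61 = \frac{2537}{10} + 61 = \frac{3147}{10}$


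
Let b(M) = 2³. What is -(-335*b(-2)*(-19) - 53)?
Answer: -50867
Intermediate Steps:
b(M) = 8
-(-335*b(-2)*(-19) - 53) = -(-2680*(-19) - 53) = -(-335*(-152) - 53) = -(50920 - 53) = -1*50867 = -50867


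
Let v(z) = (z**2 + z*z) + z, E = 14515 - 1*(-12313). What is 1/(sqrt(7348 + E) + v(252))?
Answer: 10605/1349589452 - sqrt(534)/2024384178 ≈ 7.8465e-6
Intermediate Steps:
E = 26828 (E = 14515 + 12313 = 26828)
v(z) = z + 2*z**2 (v(z) = (z**2 + z**2) + z = 2*z**2 + z = z + 2*z**2)
1/(sqrt(7348 + E) + v(252)) = 1/(sqrt(7348 + 26828) + 252*(1 + 2*252)) = 1/(sqrt(34176) + 252*(1 + 504)) = 1/(8*sqrt(534) + 252*505) = 1/(8*sqrt(534) + 127260) = 1/(127260 + 8*sqrt(534))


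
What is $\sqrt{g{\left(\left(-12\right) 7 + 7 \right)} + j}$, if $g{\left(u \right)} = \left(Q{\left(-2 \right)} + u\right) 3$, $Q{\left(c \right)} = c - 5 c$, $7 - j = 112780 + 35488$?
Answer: $2 i \sqrt{37117} \approx 385.32 i$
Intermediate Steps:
$j = -148261$ ($j = 7 - \left(112780 + 35488\right) = 7 - 148268 = -148261$)
$Q{\left(c \right)} = - 4 c$
$g{\left(u \right)} = 24 + 3 u$ ($g{\left(u \right)} = \left(\left(-4\right) \left(-2\right) + u\right) 3 = \left(8 + u\right) 3 = 24 + 3 u$)
$\sqrt{g{\left(\left(-12\right) 7 + 7 \right)} + j} = \sqrt{\left(24 + 3 \left(\left(-12\right) 7 + 7\right)\right) - 148261} = \sqrt{\left(24 + 3 \left(-84 + 7\right)\right) - 148261} = \sqrt{\left(24 + 3 \left(-77\right)\right) - 148261} = \sqrt{\left(24 - 231\right) - 148261} = \sqrt{-207 - 148261} = \sqrt{-148468} = 2 i \sqrt{37117}$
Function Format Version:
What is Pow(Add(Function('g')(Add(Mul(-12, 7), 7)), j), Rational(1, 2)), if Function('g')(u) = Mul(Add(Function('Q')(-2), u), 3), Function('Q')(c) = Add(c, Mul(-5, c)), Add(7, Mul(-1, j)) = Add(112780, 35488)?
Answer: Mul(2, I, Pow(37117, Rational(1, 2))) ≈ Mul(385.32, I)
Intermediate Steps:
j = -148261 (j = Add(7, Mul(-1, Add(112780, 35488))) = Add(7, Mul(-1, 148268)) = Add(7, -148268) = -148261)
Function('Q')(c) = Mul(-4, c)
Function('g')(u) = Add(24, Mul(3, u)) (Function('g')(u) = Mul(Add(Mul(-4, -2), u), 3) = Mul(Add(8, u), 3) = Add(24, Mul(3, u)))
Pow(Add(Function('g')(Add(Mul(-12, 7), 7)), j), Rational(1, 2)) = Pow(Add(Add(24, Mul(3, Add(Mul(-12, 7), 7))), -148261), Rational(1, 2)) = Pow(Add(Add(24, Mul(3, Add(-84, 7))), -148261), Rational(1, 2)) = Pow(Add(Add(24, Mul(3, -77)), -148261), Rational(1, 2)) = Pow(Add(Add(24, -231), -148261), Rational(1, 2)) = Pow(Add(-207, -148261), Rational(1, 2)) = Pow(-148468, Rational(1, 2)) = Mul(2, I, Pow(37117, Rational(1, 2)))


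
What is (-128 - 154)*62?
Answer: -17484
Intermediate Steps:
(-128 - 154)*62 = -282*62 = -17484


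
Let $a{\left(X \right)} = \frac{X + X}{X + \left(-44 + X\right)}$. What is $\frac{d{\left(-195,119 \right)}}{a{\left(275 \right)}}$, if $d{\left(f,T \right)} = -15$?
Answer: $- \frac{69}{5} \approx -13.8$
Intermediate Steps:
$a{\left(X \right)} = \frac{2 X}{-44 + 2 X}$
$\frac{d{\left(-195,119 \right)}}{a{\left(275 \right)}} = - \frac{15}{275 \frac{1}{-22 + 275}} = - \frac{15}{275 \cdot \frac{1}{253}} = - \frac{15}{\frac{25}{23}} = \left(-15\right) \frac{23}{25} = - \frac{69}{5}$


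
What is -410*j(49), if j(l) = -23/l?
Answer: 9430/49 ≈ 192.45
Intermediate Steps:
-410*j(49) = -(-9430)/49 = -410*(-23/49) = 9430/49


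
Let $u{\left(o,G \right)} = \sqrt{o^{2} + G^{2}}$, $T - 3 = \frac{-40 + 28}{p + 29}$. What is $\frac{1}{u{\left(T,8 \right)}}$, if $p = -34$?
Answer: $\frac{5 \sqrt{2329}}{2329} \approx 0.10361$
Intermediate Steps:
$T = \frac{27}{5}$ ($T = 3 + \frac{-40 + 28}{-34 + 29} = 3 - \frac{12}{-5} = 3 - - \frac{12}{5} = 3 + \frac{12}{5} = \frac{27}{5} \approx 5.4$)
$u{\left(o,G \right)} = \sqrt{G^{2} + o^{2}}$
$\frac{1}{u{\left(T,8 \right)}} = \frac{1}{\sqrt{8^{2} + \left(\frac{27}{5}\right)^{2}}} = \frac{1}{\sqrt{64 + \frac{729}{25}}} = \frac{1}{\sqrt{\frac{2329}{25}}} = \frac{1}{\frac{1}{5} \sqrt{2329}} = \frac{5 \sqrt{2329}}{2329}$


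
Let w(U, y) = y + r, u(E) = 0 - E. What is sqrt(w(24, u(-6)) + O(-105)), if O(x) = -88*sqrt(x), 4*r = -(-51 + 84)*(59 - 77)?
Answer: sqrt(618 - 352*I*sqrt(105))/2 ≈ 23.123 - 19.498*I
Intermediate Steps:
r = 297/2 (r = (-(-51 + 84)*(59 - 77))/4 = (-33*(-18))/4 = (-1*(-594))/4 = (1/4)*594 = 297/2 ≈ 148.50)
u(E) = -E
w(U, y) = 297/2 + y (w(U, y) = y + 297/2 = 297/2 + y)
sqrt(w(24, u(-6)) + O(-105)) = sqrt((297/2 - 1*(-6)) - 88*I*sqrt(105)) = sqrt((297/2 + 6) - 88*I*sqrt(105)) = sqrt(309/2 - 88*I*sqrt(105))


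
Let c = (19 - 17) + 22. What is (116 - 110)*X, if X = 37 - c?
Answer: 78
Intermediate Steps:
c = 24 (c = 2 + 22 = 24)
X = 13 (X = 37 - 1*24 = 37 - 24 = 13)
(116 - 110)*X = (116 - 110)*13 = 6*13 = 78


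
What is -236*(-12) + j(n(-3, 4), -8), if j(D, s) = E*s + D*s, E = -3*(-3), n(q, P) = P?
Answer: 2728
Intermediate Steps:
E = 9
j(D, s) = 9*s + D*s
-236*(-12) + j(n(-3, 4), -8) = -236*(-12) - 8*(9 + 4) = 2832 - 8*13 = 2832 - 104 = 2728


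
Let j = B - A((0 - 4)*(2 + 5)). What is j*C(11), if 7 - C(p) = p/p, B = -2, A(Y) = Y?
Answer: 156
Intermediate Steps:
j = 26 (j = -2 - (0 - 4)*(2 + 5) = -2 - (-4)*7 = -2 - 1*(-28) = -2 + 28 = 26)
C(p) = 6 (C(p) = 7 - p/p = 7 - 1*1 = 7 - 1 = 6)
j*C(11) = 26*6 = 156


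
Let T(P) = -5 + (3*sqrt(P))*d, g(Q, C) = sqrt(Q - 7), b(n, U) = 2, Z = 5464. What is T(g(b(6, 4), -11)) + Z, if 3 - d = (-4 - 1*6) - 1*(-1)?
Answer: 5459 + 36*(-5)**(1/4) ≈ 5497.1 + 38.065*I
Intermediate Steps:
d = 12 (d = 3 - ((-4 - 1*6) - 1*(-1)) = 3 - ((-4 - 6) + 1) = 3 - (-10 + 1) = 3 - 1*(-9) = 3 + 9 = 12)
g(Q, C) = sqrt(-7 + Q)
T(P) = -5 + 36*sqrt(P) (T(P) = -5 + (3*sqrt(P))*12 = -5 + 36*sqrt(P))
T(g(b(6, 4), -11)) + Z = (-5 + 36*sqrt(sqrt(-7 + 2))) + 5464 = (-5 + 36*sqrt(sqrt(-5))) + 5464 = (-5 + 36*sqrt(I*sqrt(5))) + 5464 = (-5 + 36*(5**(1/4)*sqrt(I))) + 5464 = (-5 + 36*5**(1/4)*sqrt(I)) + 5464 = 5459 + 36*5**(1/4)*sqrt(I)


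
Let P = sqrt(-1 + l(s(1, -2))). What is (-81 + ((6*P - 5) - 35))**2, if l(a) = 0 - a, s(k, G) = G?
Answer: 13225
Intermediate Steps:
l(a) = -a
P = 1 (P = sqrt(-1 - 1*(-2)) = sqrt(-1 + 2) = sqrt(1) = 1)
(-81 + ((6*P - 5) - 35))**2 = (-81 + ((6*1 - 5) - 35))**2 = (-81 + ((6 - 5) - 35))**2 = (-81 + (1 - 35))**2 = (-81 - 34)**2 = (-115)**2 = 13225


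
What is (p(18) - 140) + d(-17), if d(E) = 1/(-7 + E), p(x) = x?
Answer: -2929/24 ≈ -122.04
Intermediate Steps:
(p(18) - 140) + d(-17) = (18 - 140) + 1/(-7 - 17) = -122 + 1/(-24) = -122 - 1/24 = -2929/24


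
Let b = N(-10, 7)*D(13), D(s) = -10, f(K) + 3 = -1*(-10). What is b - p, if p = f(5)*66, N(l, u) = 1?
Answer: -472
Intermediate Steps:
f(K) = 7 (f(K) = -3 - 1*(-10) = -3 + 10 = 7)
p = 462 (p = 7*66 = 462)
b = -10 (b = 1*(-10) = -10)
b - p = -10 - 1*462 = -10 - 462 = -472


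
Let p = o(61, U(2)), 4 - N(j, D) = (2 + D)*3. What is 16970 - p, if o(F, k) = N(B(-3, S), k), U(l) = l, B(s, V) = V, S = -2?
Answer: 16978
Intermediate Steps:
N(j, D) = -2 - 3*D (N(j, D) = 4 - (2 + D)*3 = 4 - (6 + 3*D) = 4 + (-6 - 3*D) = -2 - 3*D)
o(F, k) = -2 - 3*k
p = -8 (p = -2 - 3*2 = -2 - 6 = -8)
16970 - p = 16970 - 1*(-8) = 16970 + 8 = 16978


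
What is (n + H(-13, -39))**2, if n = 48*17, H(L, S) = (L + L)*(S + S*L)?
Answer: 128867904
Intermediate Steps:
H(L, S) = 2*L*(S + L*S) (H(L, S) = (2*L)*(S + L*S) = 2*L*(S + L*S))
n = 816
(n + H(-13, -39))**2 = (816 + 2*(-13)*(-39)*(1 - 13))**2 = (816 + 2*(-13)*(-39)*(-12))**2 = (816 - 12168)**2 = (-11352)**2 = 128867904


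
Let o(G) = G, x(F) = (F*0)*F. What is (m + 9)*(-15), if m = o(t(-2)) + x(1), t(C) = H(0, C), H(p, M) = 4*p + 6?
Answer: -225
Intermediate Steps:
x(F) = 0 (x(F) = 0*F = 0)
H(p, M) = 6 + 4*p
t(C) = 6 (t(C) = 6 + 4*0 = 6 + 0 = 6)
m = 6 (m = 6 + 0 = 6)
(m + 9)*(-15) = (6 + 9)*(-15) = 15*(-15) = -225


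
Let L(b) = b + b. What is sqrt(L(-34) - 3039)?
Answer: I*sqrt(3107) ≈ 55.74*I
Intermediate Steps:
L(b) = 2*b
sqrt(L(-34) - 3039) = sqrt(2*(-34) - 3039) = sqrt(-68 - 3039) = sqrt(-3107) = I*sqrt(3107)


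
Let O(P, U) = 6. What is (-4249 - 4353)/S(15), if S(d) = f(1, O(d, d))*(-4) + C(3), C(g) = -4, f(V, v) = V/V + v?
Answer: 4301/16 ≈ 268.81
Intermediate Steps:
f(V, v) = 1 + v
S(d) = -32 (S(d) = (1 + 6)*(-4) - 4 = 7*(-4) - 4 = -28 - 4 = -32)
(-4249 - 4353)/S(15) = (-4249 - 4353)/(-32) = -8602*(-1/32) = 4301/16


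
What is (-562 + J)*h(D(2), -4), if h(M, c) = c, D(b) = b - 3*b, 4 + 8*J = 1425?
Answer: 3075/2 ≈ 1537.5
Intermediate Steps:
J = 1421/8 (J = -1/2 + (1/8)*1425 = -1/2 + 1425/8 = 1421/8 ≈ 177.63)
D(b) = -2*b
(-562 + J)*h(D(2), -4) = (-562 + 1421/8)*(-4) = -3075/8*(-4) = 3075/2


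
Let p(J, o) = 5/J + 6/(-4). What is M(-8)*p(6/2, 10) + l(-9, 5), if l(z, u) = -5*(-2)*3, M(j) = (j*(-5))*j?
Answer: -70/3 ≈ -23.333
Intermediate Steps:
p(J, o) = -3/2 + 5/J (p(J, o) = 5/J + 6*(-¼) = 5/J - 3/2 = -3/2 + 5/J)
M(j) = -5*j² (M(j) = (-5*j)*j = -5*j²)
l(z, u) = 30 (l(z, u) = 10*3 = 30)
M(-8)*p(6/2, 10) + l(-9, 5) = (-5*(-8)²)*(-3/2 + 5/((6/2))) + 30 = (-5*64)*(-3/2 + 5/((6*(½)))) + 30 = -320*(-3/2 + 5/3) + 30 = -320*⅙ + 30 = -160/3 + 30 = -70/3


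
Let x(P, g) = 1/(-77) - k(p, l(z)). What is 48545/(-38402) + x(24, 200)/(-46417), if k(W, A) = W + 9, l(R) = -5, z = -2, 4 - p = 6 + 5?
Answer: -24785595585/19607561974 ≈ -1.2641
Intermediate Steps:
p = -7 (p = 4 - (6 + 5) = 4 - 1*11 = 4 - 11 = -7)
k(W, A) = 9 + W
x(P, g) = -155/77 (x(P, g) = 1/(-77) - (9 - 7) = -1/77 - 1*2 = -1/77 - 2 = -155/77)
48545/(-38402) + x(24, 200)/(-46417) = 48545/(-38402) - 155/77/(-46417) = 48545*(-1/38402) - 155/77*(-1/46417) = -6935/5486 + 155/3574109 = -24785595585/19607561974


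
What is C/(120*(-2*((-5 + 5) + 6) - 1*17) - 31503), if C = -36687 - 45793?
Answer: 82480/34983 ≈ 2.3577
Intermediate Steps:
C = -82480
C/(120*(-2*((-5 + 5) + 6) - 1*17) - 31503) = -82480/(120*(-2*((-5 + 5) + 6) - 1*17) - 31503) = -82480/(120*(-2*(0 + 6) - 17) - 31503) = -82480/(120*(-2*6 - 17) - 31503) = -82480/(120*(-12 - 17) - 31503) = -82480/(120*(-29) - 31503) = -82480/(-3480 - 31503) = -82480/(-34983) = -82480*(-1/34983) = 82480/34983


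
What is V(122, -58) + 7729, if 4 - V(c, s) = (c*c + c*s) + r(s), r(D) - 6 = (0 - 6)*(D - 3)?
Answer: -447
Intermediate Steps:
r(D) = 24 - 6*D (r(D) = 6 + (0 - 6)*(D - 3) = 6 - 6*(-3 + D) = 6 + (18 - 6*D) = 24 - 6*D)
V(c, s) = -20 - c² + 6*s - c*s (V(c, s) = 4 - ((c*c + c*s) + (24 - 6*s)) = 4 - ((c² + c*s) + (24 - 6*s)) = 4 - (24 + c² - 6*s + c*s) = 4 + (-24 - c² + 6*s - c*s) = -20 - c² + 6*s - c*s)
V(122, -58) + 7729 = (-20 - 1*122² + 6*(-58) - 1*122*(-58)) + 7729 = (-20 - 1*14884 - 348 + 7076) + 7729 = (-20 - 14884 - 348 + 7076) + 7729 = -8176 + 7729 = -447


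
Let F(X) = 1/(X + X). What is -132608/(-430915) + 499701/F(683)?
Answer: 294138944795498/430915 ≈ 6.8259e+8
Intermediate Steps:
F(X) = 1/(2*X)
-132608/(-430915) + 499701/F(683) = -132608/(-430915) + 499701/(((½)/683)) = -132608*(-1/430915) + 499701/(((½)*(1/683))) = 132608/430915 + 499701/(1/1366) = 132608/430915 + 499701*1366 = 132608/430915 + 682591566 = 294138944795498/430915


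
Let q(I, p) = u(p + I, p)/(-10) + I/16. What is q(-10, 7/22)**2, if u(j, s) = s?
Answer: 83521/193600 ≈ 0.43141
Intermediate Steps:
q(I, p) = -p/10 + I/16 (q(I, p) = p/(-10) + I/16 = p*(-1/10) + I*(1/16) = -p/10 + I/16)
q(-10, 7/22)**2 = (-7/(10*22) + (1/16)*(-10))**2 = (-7/(10*22) - 5/8)**2 = (-1/10*7/22 - 5/8)**2 = (-7/220 - 5/8)**2 = (-289/440)**2 = 83521/193600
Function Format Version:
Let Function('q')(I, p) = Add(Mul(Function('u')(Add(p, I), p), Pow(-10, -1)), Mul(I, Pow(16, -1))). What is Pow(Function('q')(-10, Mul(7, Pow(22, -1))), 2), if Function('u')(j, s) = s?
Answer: Rational(83521, 193600) ≈ 0.43141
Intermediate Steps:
Function('q')(I, p) = Add(Mul(Rational(-1, 10), p), Mul(Rational(1, 16), I)) (Function('q')(I, p) = Add(Mul(p, Pow(-10, -1)), Mul(I, Pow(16, -1))) = Add(Mul(p, Rational(-1, 10)), Mul(I, Rational(1, 16))) = Add(Mul(Rational(-1, 10), p), Mul(Rational(1, 16), I)))
Pow(Function('q')(-10, Mul(7, Pow(22, -1))), 2) = Pow(Add(Mul(Rational(-1, 10), Mul(7, Pow(22, -1))), Mul(Rational(1, 16), -10)), 2) = Pow(Add(Mul(Rational(-1, 10), Mul(7, Rational(1, 22))), Rational(-5, 8)), 2) = Pow(Add(Mul(Rational(-1, 10), Rational(7, 22)), Rational(-5, 8)), 2) = Pow(Add(Rational(-7, 220), Rational(-5, 8)), 2) = Pow(Rational(-289, 440), 2) = Rational(83521, 193600)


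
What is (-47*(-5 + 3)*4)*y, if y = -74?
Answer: -27824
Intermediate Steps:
(-47*(-5 + 3)*4)*y = -47*(-5 + 3)*4*(-74) = -(-94)*4*(-74) = -47*(-8)*(-74) = 376*(-74) = -27824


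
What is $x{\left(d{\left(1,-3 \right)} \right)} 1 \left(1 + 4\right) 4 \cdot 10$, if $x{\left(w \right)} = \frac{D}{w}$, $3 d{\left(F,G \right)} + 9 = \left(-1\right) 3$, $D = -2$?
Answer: $100$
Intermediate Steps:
$d{\left(F,G \right)} = -4$ ($d{\left(F,G \right)} = -3 + \frac{\left(-1\right) 3}{3} = -3 + \frac{1}{3} \left(-3\right) = -3 - 1 = -4$)
$x{\left(w \right)} = - \frac{2}{w}$
$x{\left(d{\left(1,-3 \right)} \right)} 1 \left(1 + 4\right) 4 \cdot 10 = - \frac{2}{-4} \cdot 1 \left(1 + 4\right) 4 \cdot 10 = \left(-2\right) \left(- \frac{1}{4}\right) 1 \cdot 5 \cdot 40 = \frac{1}{2} \cdot 5 \cdot 40 = \frac{5}{2} \cdot 40 = 100$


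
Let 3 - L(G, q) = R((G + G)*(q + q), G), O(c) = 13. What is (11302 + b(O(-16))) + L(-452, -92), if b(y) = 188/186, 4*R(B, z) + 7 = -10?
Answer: 4207417/372 ≈ 11310.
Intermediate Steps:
R(B, z) = -17/4 (R(B, z) = -7/4 + (¼)*(-10) = -7/4 - 5/2 = -17/4)
b(y) = 94/93 (b(y) = 188*(1/186) = 94/93)
L(G, q) = 29/4 (L(G, q) = 3 - 1*(-17/4) = 3 + 17/4 = 29/4)
(11302 + b(O(-16))) + L(-452, -92) = (11302 + 94/93) + 29/4 = 1051180/93 + 29/4 = 4207417/372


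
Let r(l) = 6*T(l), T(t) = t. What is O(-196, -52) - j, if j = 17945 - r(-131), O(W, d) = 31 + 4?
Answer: -18696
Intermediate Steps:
r(l) = 6*l
O(W, d) = 35
j = 18731 (j = 17945 - 6*(-131) = 17945 - 1*(-786) = 17945 + 786 = 18731)
O(-196, -52) - j = 35 - 1*18731 = 35 - 18731 = -18696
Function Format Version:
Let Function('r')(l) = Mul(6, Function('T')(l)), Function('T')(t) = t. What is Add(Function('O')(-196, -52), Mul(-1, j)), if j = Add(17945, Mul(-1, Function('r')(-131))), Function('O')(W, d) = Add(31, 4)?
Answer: -18696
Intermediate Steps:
Function('r')(l) = Mul(6, l)
Function('O')(W, d) = 35
j = 18731 (j = Add(17945, Mul(-1, Mul(6, -131))) = Add(17945, Mul(-1, -786)) = Add(17945, 786) = 18731)
Add(Function('O')(-196, -52), Mul(-1, j)) = Add(35, Mul(-1, 18731)) = Add(35, -18731) = -18696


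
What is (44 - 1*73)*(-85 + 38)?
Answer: 1363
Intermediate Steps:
(44 - 1*73)*(-85 + 38) = (44 - 73)*(-47) = -29*(-47) = 1363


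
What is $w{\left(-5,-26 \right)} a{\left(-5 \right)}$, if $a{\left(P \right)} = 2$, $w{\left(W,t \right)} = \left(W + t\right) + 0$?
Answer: $-62$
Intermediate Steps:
$w{\left(W,t \right)} = W + t$
$w{\left(-5,-26 \right)} a{\left(-5 \right)} = \left(-5 - 26\right) 2 = \left(-31\right) 2 = -62$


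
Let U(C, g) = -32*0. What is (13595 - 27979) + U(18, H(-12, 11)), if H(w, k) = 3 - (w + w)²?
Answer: -14384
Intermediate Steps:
H(w, k) = 3 - 4*w² (H(w, k) = 3 - (2*w)² = 3 - 4*w²)
U(C, g) = 0
(13595 - 27979) + U(18, H(-12, 11)) = (13595 - 27979) + 0 = -14384 + 0 = -14384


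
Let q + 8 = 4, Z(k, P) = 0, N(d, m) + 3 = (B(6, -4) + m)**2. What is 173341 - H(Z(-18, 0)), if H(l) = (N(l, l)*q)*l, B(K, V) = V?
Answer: 173341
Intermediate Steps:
N(d, m) = -3 + (-4 + m)**2
q = -4 (q = -8 + 4 = -4)
H(l) = l*(12 - 4*(-4 + l)**2) (H(l) = ((-3 + (-4 + l)**2)*(-4))*l = (12 - 4*(-4 + l)**2)*l = l*(12 - 4*(-4 + l)**2))
173341 - H(Z(-18, 0)) = 173341 - (-4)*0*(-3 + (-4 + 0)**2) = 173341 - (-4)*0*(-3 + (-4)**2) = 173341 - (-4)*0*(-3 + 16) = 173341 - (-4)*0*13 = 173341 - 1*0 = 173341 + 0 = 173341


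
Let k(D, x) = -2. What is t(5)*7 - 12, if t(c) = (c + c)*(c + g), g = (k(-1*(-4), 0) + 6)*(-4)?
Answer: -782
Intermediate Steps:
g = -16 (g = (-2 + 6)*(-4) = 4*(-4) = -16)
t(c) = 2*c*(-16 + c) (t(c) = (c + c)*(c - 16) = (2*c)*(-16 + c) = 2*c*(-16 + c))
t(5)*7 - 12 = (2*5*(-16 + 5))*7 - 12 = (2*5*(-11))*7 - 12 = -110*7 - 12 = -770 - 12 = -782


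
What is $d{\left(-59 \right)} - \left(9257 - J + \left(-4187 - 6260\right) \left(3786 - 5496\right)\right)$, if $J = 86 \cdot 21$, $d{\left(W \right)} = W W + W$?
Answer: $-17868399$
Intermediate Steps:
$d{\left(W \right)} = W + W^{2}$ ($d{\left(W \right)} = W^{2} + W = W + W^{2}$)
$J = 1806$
$d{\left(-59 \right)} - \left(9257 - J + \left(-4187 - 6260\right) \left(3786 - 5496\right)\right) = - 59 \left(1 - 59\right) - \left(7451 + \left(-4187 - 6260\right) \left(3786 - 5496\right)\right) = \left(-59\right) \left(-58\right) - \left(7451 + 17864370\right) = 3422 + \left(1806 - \left(17864370 + 9257\right)\right) = 3422 + \left(1806 - 17873627\right) = 3422 - 17871821 = -17868399$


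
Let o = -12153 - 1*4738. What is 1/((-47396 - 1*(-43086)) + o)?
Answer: -1/21201 ≈ -4.7168e-5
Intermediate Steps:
o = -16891 (o = -12153 - 4738 = -16891)
1/((-47396 - 1*(-43086)) + o) = 1/((-47396 - 1*(-43086)) - 16891) = 1/((-47396 + 43086) - 16891) = 1/(-4310 - 16891) = 1/(-21201) = -1/21201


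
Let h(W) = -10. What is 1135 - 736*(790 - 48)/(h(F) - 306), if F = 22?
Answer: 226193/79 ≈ 2863.2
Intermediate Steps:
1135 - 736*(790 - 48)/(h(F) - 306) = 1135 - 736*(790 - 48)/(-10 - 306) = 1135 - 546112/(-316) = 1135 - 546112*(-1)/316 = 1135 - 736*(-371/158) = 1135 + 136528/79 = 226193/79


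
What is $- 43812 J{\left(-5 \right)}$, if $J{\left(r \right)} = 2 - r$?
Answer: $-306684$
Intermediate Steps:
$- 43812 J{\left(-5 \right)} = - 43812 \left(2 - -5\right) = - 43812 \left(2 + 5\right) = \left(-43812\right) 7 = -306684$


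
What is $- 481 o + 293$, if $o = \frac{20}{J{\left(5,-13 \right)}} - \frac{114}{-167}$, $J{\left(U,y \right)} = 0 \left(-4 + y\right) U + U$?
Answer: $- \frac{327211}{167} \approx -1959.3$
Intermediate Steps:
$J{\left(U,y \right)} = U$ ($J{\left(U,y \right)} = 0 U + U = 0 + U = U$)
$o = \frac{782}{167}$ ($o = \frac{20}{5} - \frac{114}{-167} = 20 \cdot \frac{1}{5} - - \frac{114}{167} = 4 + \frac{114}{167} = \frac{782}{167} \approx 4.6826$)
$- 481 o + 293 = \left(-481\right) \frac{782}{167} + 293 = - \frac{376142}{167} + 293 = - \frac{327211}{167}$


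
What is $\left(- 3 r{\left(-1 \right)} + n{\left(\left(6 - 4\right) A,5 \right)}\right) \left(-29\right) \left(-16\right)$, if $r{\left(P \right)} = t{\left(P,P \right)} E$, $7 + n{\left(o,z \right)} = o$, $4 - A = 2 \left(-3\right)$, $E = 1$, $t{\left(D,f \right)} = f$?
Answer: $7424$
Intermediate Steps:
$A = 10$ ($A = 4 - 2 \left(-3\right) = 4 - -6 = 4 + 6 = 10$)
$n{\left(o,z \right)} = -7 + o$
$r{\left(P \right)} = P$ ($r{\left(P \right)} = P 1 = P$)
$\left(- 3 r{\left(-1 \right)} + n{\left(\left(6 - 4\right) A,5 \right)}\right) \left(-29\right) \left(-16\right) = \left(\left(-3\right) \left(-1\right) - \left(7 - \left(6 - 4\right) 10\right)\right) \left(-29\right) \left(-16\right) = \left(3 + \left(-7 + 2 \cdot 10\right)\right) \left(-29\right) \left(-16\right) = \left(3 + \left(-7 + 20\right)\right) \left(-29\right) \left(-16\right) = \left(3 + 13\right) \left(-29\right) \left(-16\right) = 16 \left(-29\right) \left(-16\right) = \left(-464\right) \left(-16\right) = 7424$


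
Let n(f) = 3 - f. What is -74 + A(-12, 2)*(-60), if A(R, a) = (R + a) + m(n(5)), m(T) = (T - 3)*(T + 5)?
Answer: 1426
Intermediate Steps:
m(T) = (-3 + T)*(5 + T)
A(R, a) = -15 + R + a (A(R, a) = (R + a) + (-15 + (3 - 1*5)**2 + 2*(3 - 1*5)) = (R + a) + (-15 + (3 - 5)**2 + 2*(3 - 5)) = (R + a) + (-15 + (-2)**2 + 2*(-2)) = (R + a) + (-15 + 4 - 4) = (R + a) - 15 = -15 + R + a)
-74 + A(-12, 2)*(-60) = -74 + (-15 - 12 + 2)*(-60) = -74 - 25*(-60) = -74 + 1500 = 1426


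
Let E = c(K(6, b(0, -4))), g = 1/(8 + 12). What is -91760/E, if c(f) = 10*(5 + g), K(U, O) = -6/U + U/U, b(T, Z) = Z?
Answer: -183520/101 ≈ -1817.0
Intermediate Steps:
K(U, O) = 1 - 6/U (K(U, O) = -6/U + 1 = 1 - 6/U)
g = 1/20 ≈ 0.050000
c(f) = 101/2 (c(f) = 10*(5 + 1/20) = 10*(101/20) = 101/2)
E = 101/2 ≈ 50.500
-91760/E = -91760/101/2 = -91760*2/101 = -183520/101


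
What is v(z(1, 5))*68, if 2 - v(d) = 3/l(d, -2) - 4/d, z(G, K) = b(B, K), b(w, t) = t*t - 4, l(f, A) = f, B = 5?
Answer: 2924/21 ≈ 139.24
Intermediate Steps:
b(w, t) = -4 + t**2 (b(w, t) = t**2 - 4 = -4 + t**2)
z(G, K) = -4 + K**2
v(d) = 2 + 1/d (v(d) = 2 - (3/d - 4/d) = 2 - (-1)/d = 2 + 1/d)
v(z(1, 5))*68 = (2 + 1/(-4 + 5**2))*68 = (2 + 1/(-4 + 25))*68 = (2 + 1/21)*68 = (43/21)*68 = 2924/21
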